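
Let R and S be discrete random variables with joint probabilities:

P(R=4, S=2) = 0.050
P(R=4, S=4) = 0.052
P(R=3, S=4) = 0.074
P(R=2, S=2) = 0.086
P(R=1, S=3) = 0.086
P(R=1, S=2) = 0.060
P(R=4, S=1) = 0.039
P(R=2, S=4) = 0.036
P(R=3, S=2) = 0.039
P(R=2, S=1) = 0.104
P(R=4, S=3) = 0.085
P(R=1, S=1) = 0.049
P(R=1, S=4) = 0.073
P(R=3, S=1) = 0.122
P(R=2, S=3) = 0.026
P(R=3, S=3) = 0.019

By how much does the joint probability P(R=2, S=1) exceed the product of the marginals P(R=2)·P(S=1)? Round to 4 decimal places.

0.0249

P(R=2) = 0.104 + 0.086 + 0.026 + 0.036 = 0.252.
P(S=1) = 0.049 + 0.104 + 0.122 + 0.039 = 0.314.
P(R=2, S=1) − P(R=2)P(S=1) = 0.104 − 0.252×0.314 = 0.0249.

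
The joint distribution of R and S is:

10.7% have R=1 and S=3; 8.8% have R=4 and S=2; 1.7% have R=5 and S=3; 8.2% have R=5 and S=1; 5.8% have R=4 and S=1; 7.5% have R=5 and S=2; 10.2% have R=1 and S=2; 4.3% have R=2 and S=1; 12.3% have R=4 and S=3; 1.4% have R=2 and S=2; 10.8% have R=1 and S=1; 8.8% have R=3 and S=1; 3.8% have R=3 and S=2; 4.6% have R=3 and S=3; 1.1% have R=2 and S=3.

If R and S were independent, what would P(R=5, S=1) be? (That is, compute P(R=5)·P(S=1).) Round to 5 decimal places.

P(R=5) = 0.082 + 0.075 + 0.017 = 0.174.
P(S=1) = 0.108 + 0.043 + 0.088 + 0.058 + 0.082 = 0.379.
Product: 0.174 × 0.379 = 0.06595.

0.06595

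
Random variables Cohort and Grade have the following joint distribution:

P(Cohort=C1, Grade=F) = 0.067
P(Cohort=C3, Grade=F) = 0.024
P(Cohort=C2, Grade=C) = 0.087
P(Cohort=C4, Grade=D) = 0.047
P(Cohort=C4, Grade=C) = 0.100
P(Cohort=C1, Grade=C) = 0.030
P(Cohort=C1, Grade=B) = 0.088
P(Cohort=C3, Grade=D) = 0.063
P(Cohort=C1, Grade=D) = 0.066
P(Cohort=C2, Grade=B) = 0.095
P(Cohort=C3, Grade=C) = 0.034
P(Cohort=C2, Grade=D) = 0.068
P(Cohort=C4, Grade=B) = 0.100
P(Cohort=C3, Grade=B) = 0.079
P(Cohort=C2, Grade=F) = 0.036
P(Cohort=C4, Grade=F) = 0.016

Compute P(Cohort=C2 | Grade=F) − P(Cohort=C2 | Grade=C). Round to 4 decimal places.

-0.0949

P(Grade=F) = 0.067 + 0.036 + 0.024 + 0.016 = 0.143; P(Cohort=C2 | Grade=F) = 0.036/0.143 = 0.25175.
P(Grade=C) = 0.030 + 0.087 + 0.034 + 0.100 = 0.251; P(Cohort=C2 | Grade=C) = 0.087/0.251 = 0.34661.
Difference = -0.0949.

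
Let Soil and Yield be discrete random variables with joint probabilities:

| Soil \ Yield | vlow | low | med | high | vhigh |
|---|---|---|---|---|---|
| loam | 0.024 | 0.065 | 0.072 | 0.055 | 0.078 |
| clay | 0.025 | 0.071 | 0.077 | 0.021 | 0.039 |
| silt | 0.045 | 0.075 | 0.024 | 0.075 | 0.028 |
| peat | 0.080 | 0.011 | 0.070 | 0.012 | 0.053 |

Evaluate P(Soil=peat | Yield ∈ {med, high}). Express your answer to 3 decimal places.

P(Yield=med) = 0.072 + 0.077 + 0.024 + 0.070 = 0.243.
P(Yield=high) = 0.055 + 0.021 + 0.075 + 0.012 = 0.163.
P(Yield ∈ {med, high}) = 0.243 + 0.163 = 0.406; P(Soil=peat, Yield ∈ {med, high}) = 0.070 + 0.012 = 0.082.
P(Soil=peat | Yield ∈ {med, high}) = 0.082/0.406 = 0.202.

0.202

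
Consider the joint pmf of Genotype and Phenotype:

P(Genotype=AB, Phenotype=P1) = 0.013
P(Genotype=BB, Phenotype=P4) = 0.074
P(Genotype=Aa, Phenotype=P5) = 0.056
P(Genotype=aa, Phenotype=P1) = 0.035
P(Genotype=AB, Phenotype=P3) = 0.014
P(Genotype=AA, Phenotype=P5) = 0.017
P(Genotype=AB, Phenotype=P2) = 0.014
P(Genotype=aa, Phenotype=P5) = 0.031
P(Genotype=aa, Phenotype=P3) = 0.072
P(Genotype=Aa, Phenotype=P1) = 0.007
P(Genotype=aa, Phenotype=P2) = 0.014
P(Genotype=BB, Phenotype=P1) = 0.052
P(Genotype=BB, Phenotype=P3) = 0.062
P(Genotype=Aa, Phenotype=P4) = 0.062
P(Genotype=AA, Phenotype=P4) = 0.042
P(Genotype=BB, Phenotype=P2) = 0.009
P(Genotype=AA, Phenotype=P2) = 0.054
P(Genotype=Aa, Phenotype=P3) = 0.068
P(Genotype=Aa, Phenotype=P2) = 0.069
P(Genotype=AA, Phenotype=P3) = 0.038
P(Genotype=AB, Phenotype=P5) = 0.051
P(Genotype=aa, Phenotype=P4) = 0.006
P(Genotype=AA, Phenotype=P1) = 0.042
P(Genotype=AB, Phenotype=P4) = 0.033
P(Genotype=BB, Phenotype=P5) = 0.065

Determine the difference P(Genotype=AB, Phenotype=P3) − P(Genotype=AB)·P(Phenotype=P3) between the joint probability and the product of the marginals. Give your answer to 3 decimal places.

-0.018

P(Genotype=AB) = 0.013 + 0.014 + 0.014 + 0.033 + 0.051 = 0.125.
P(Phenotype=P3) = 0.038 + 0.068 + 0.072 + 0.014 + 0.062 = 0.254.
P(Genotype=AB, Phenotype=P3) − P(Genotype=AB)P(Phenotype=P3) = 0.014 − 0.125×0.254 = -0.018.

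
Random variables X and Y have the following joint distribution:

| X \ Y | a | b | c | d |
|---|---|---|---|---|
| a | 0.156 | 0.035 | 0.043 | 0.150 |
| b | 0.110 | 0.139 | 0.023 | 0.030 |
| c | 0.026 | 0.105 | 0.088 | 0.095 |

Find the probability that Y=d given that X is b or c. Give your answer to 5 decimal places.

0.20292

P(X=b) = 0.110 + 0.139 + 0.023 + 0.030 = 0.302.
P(X=c) = 0.026 + 0.105 + 0.088 + 0.095 = 0.314.
P(X ∈ {b, c}) = 0.302 + 0.314 = 0.616; P(Y=d, X ∈ {b, c}) = 0.030 + 0.095 = 0.125.
P(Y=d | X ∈ {b, c}) = 0.125/0.616 = 0.20292.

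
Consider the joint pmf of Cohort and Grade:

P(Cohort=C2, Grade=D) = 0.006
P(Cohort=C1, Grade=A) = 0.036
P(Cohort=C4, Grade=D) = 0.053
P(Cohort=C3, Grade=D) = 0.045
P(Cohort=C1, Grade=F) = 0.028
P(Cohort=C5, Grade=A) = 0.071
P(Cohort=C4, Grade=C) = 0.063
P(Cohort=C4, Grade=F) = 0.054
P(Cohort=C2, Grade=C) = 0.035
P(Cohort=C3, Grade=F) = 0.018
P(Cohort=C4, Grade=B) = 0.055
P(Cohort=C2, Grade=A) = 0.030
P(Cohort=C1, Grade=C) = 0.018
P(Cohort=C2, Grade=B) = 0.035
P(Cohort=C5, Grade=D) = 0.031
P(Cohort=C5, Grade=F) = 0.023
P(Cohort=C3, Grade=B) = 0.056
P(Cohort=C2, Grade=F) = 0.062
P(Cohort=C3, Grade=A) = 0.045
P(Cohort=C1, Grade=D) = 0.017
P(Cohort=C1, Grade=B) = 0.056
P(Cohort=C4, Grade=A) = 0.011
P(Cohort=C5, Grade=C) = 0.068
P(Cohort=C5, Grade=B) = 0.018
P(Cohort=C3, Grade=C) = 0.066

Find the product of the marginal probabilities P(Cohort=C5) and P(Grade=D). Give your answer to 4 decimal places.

0.0321

P(Cohort=C5) = 0.071 + 0.018 + 0.068 + 0.031 + 0.023 = 0.211.
P(Grade=D) = 0.017 + 0.006 + 0.045 + 0.053 + 0.031 = 0.152.
Product: 0.211 × 0.152 = 0.0321.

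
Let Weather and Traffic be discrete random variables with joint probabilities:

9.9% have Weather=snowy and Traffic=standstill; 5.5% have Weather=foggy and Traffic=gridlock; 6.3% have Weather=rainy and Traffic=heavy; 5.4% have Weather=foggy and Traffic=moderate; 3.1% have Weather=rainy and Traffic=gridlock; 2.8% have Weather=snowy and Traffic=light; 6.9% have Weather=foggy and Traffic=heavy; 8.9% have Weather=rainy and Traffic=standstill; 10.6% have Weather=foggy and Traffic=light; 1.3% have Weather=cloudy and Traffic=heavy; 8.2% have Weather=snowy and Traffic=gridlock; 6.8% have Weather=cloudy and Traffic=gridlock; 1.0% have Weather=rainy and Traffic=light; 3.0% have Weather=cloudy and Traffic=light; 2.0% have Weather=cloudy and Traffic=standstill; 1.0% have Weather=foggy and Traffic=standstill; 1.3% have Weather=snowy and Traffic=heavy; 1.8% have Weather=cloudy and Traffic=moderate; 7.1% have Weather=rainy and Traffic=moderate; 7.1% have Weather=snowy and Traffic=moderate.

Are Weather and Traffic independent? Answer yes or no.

no

P(Weather=foggy) = 0.294 and P(Traffic=light) = 0.174, so their product is 0.05116, but P(Weather=foggy, Traffic=light) = 0.106. Since these differ, Weather and Traffic are not independent.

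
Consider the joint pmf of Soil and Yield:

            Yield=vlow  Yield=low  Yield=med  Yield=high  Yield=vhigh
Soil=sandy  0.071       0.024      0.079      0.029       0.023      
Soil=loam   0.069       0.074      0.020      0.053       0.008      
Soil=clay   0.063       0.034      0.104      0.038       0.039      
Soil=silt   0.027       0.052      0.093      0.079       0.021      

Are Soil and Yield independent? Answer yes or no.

P(Soil=loam) = 0.224 and P(Yield=med) = 0.296, so their product is 0.06630, but P(Soil=loam, Yield=med) = 0.020. Since these differ, Soil and Yield are not independent.

no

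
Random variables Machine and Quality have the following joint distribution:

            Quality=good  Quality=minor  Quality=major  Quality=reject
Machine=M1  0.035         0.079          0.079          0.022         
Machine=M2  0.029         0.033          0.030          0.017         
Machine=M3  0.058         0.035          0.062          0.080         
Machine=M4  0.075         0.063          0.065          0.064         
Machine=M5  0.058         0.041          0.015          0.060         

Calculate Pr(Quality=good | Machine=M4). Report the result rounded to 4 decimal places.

P(Machine=M4) = 0.075 + 0.063 + 0.065 + 0.064 = 0.267.
P(Quality=good | Machine=M4) = 0.075/0.267 = 0.2809.

0.2809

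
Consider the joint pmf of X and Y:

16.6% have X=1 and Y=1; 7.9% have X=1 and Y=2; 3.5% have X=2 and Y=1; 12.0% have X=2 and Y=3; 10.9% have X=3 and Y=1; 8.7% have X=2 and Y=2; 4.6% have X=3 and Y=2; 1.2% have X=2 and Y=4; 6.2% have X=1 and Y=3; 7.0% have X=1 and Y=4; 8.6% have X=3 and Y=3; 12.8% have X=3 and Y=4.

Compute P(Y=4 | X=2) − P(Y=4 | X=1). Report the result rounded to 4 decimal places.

-0.1384

P(X=2) = 0.035 + 0.087 + 0.120 + 0.012 = 0.254; P(Y=4 | X=2) = 0.012/0.254 = 0.04724.
P(X=1) = 0.166 + 0.079 + 0.062 + 0.070 = 0.377; P(Y=4 | X=1) = 0.070/0.377 = 0.18568.
Difference = -0.1384.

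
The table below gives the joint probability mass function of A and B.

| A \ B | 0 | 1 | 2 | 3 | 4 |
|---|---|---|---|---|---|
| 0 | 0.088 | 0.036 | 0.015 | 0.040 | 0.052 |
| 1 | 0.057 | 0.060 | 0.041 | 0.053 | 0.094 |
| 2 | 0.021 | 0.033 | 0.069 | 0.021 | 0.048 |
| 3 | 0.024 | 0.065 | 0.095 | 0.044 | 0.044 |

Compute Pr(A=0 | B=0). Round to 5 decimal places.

0.46316

P(B=0) = 0.088 + 0.057 + 0.021 + 0.024 = 0.190.
P(A=0 | B=0) = 0.088/0.190 = 0.46316.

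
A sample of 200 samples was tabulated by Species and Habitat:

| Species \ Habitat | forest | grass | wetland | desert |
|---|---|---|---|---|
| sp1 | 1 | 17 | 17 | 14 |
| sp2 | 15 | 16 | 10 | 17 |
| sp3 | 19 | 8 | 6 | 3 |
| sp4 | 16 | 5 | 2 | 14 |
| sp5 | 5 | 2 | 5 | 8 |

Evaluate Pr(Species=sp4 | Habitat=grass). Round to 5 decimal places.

Total with Habitat=grass: 17 + 16 + 8 + 5 + 2 = 48.
P(Species=sp4 | Habitat=grass) = 5/48 = 0.10417.

0.10417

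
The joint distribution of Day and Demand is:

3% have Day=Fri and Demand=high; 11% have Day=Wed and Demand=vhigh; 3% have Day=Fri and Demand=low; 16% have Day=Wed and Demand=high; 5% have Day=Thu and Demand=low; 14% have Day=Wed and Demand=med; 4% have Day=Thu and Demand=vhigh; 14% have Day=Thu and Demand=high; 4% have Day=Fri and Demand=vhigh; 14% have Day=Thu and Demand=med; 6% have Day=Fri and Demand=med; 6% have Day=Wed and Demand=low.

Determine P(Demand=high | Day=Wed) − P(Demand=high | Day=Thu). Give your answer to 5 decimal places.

P(Day=Wed) = 0.06 + 0.14 + 0.16 + 0.11 = 0.47; P(Demand=high | Day=Wed) = 0.16/0.47 = 0.340426.
P(Day=Thu) = 0.05 + 0.14 + 0.14 + 0.04 = 0.37; P(Demand=high | Day=Thu) = 0.14/0.37 = 0.378378.
Difference = -0.03795.

-0.03795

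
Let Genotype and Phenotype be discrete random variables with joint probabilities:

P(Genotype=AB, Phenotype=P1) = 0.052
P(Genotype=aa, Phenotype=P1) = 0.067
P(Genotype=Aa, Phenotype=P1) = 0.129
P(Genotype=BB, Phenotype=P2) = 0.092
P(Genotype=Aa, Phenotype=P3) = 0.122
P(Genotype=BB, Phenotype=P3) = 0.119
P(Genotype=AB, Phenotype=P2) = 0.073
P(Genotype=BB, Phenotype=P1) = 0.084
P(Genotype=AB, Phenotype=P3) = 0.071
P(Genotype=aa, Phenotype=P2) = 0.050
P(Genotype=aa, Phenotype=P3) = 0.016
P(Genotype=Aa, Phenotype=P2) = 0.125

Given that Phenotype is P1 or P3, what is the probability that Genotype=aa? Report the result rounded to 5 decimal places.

0.12576

P(Phenotype=P1) = 0.129 + 0.067 + 0.052 + 0.084 = 0.332.
P(Phenotype=P3) = 0.122 + 0.016 + 0.071 + 0.119 = 0.328.
P(Phenotype ∈ {P1, P3}) = 0.332 + 0.328 = 0.660; P(Genotype=aa, Phenotype ∈ {P1, P3}) = 0.067 + 0.016 = 0.083.
P(Genotype=aa | Phenotype ∈ {P1, P3}) = 0.083/0.660 = 0.12576.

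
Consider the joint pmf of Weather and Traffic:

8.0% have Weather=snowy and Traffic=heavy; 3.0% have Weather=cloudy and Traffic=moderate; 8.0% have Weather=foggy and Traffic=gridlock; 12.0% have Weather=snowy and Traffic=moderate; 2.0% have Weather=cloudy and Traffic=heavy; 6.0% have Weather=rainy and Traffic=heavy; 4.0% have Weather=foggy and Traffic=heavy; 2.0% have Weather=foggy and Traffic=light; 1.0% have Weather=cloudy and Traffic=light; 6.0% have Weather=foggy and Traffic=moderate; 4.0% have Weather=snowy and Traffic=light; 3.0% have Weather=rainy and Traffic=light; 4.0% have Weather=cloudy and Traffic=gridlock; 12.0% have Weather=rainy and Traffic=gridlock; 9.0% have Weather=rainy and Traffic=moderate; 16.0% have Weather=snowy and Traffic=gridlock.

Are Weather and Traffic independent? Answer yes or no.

Every cell satisfies P(Weather,Traffic) = P(Weather)·P(Traffic). For instance P(Weather=snowy) = 0.400, P(Traffic=heavy) = 0.200, and 0.400×0.200 = 0.080 matches the joint entry. So Weather and Traffic are independent.

yes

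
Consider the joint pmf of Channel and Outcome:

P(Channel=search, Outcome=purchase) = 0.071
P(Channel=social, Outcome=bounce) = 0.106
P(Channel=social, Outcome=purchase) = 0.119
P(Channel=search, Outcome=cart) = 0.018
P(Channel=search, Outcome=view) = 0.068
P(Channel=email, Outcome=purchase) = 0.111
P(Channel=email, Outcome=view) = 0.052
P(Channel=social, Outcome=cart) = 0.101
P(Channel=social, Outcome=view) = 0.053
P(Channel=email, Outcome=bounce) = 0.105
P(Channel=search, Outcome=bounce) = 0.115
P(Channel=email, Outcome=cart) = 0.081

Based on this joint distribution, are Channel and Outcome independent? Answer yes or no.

no

P(Channel=search) = 0.272 and P(Outcome=cart) = 0.200, so their product is 0.05440, but P(Channel=search, Outcome=cart) = 0.018. Since these differ, Channel and Outcome are not independent.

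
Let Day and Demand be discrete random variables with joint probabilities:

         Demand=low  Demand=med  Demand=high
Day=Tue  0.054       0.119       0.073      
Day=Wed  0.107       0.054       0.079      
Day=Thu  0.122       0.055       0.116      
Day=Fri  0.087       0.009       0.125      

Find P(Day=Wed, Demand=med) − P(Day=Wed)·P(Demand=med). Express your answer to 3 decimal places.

P(Day=Wed) = 0.107 + 0.054 + 0.079 = 0.240.
P(Demand=med) = 0.119 + 0.054 + 0.055 + 0.009 = 0.237.
P(Day=Wed, Demand=med) − P(Day=Wed)P(Demand=med) = 0.054 − 0.240×0.237 = -0.003.

-0.003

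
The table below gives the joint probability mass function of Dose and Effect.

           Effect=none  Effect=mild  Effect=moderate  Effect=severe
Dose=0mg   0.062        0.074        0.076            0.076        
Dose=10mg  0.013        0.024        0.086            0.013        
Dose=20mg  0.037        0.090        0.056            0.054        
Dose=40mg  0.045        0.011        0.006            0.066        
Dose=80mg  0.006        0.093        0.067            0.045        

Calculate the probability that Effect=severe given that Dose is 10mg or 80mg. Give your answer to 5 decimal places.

0.16715

P(Dose=10mg) = 0.013 + 0.024 + 0.086 + 0.013 = 0.136.
P(Dose=80mg) = 0.006 + 0.093 + 0.067 + 0.045 = 0.211.
P(Dose ∈ {10mg, 80mg}) = 0.136 + 0.211 = 0.347; P(Effect=severe, Dose ∈ {10mg, 80mg}) = 0.013 + 0.045 = 0.058.
P(Effect=severe | Dose ∈ {10mg, 80mg}) = 0.058/0.347 = 0.16715.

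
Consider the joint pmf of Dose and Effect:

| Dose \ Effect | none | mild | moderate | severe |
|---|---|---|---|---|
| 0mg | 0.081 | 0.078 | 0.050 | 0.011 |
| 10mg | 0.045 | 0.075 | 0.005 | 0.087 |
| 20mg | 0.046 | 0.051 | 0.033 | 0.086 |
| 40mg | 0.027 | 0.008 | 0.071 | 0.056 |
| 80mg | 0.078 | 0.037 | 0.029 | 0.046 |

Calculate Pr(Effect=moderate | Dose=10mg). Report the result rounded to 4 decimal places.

0.0236

P(Dose=10mg) = 0.045 + 0.075 + 0.005 + 0.087 = 0.212.
P(Effect=moderate | Dose=10mg) = 0.005/0.212 = 0.0236.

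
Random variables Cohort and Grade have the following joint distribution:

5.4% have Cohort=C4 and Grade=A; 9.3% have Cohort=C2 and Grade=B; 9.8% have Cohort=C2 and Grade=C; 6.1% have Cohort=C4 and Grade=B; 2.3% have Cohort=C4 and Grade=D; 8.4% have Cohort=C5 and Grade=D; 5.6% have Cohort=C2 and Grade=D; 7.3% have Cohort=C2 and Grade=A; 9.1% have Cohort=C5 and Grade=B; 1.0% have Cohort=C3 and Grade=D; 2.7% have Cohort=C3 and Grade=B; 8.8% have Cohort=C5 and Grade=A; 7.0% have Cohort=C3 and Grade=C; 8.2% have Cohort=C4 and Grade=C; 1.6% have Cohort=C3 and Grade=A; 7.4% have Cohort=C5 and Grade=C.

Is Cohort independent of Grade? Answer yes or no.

P(Cohort=C5) = 0.337 and P(Grade=C) = 0.324, so their product is 0.10919, but P(Cohort=C5, Grade=C) = 0.074. Since these differ, Cohort and Grade are not independent.

no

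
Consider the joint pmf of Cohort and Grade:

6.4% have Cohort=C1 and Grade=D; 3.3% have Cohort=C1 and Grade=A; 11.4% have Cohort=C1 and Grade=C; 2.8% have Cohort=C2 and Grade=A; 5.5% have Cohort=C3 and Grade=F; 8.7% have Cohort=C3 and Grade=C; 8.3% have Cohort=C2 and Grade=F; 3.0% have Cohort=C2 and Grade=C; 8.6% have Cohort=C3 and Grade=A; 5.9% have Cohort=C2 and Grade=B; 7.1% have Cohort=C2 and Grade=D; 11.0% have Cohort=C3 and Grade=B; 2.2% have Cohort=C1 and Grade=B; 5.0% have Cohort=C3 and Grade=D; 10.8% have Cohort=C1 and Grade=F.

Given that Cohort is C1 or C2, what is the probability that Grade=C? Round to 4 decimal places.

0.2353

P(Cohort=C1) = 0.033 + 0.022 + 0.114 + 0.064 + 0.108 = 0.341.
P(Cohort=C2) = 0.028 + 0.059 + 0.030 + 0.071 + 0.083 = 0.271.
P(Cohort ∈ {C1, C2}) = 0.341 + 0.271 = 0.612; P(Grade=C, Cohort ∈ {C1, C2}) = 0.114 + 0.030 = 0.144.
P(Grade=C | Cohort ∈ {C1, C2}) = 0.144/0.612 = 0.2353.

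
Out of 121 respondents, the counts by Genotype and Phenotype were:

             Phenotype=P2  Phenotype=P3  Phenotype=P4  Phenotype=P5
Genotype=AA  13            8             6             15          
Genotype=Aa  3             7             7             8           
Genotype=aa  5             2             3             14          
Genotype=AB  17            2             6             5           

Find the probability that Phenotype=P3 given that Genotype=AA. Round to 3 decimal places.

Total with Genotype=AA: 13 + 8 + 6 + 15 = 42.
P(Phenotype=P3 | Genotype=AA) = 8/42 = 0.190.

0.190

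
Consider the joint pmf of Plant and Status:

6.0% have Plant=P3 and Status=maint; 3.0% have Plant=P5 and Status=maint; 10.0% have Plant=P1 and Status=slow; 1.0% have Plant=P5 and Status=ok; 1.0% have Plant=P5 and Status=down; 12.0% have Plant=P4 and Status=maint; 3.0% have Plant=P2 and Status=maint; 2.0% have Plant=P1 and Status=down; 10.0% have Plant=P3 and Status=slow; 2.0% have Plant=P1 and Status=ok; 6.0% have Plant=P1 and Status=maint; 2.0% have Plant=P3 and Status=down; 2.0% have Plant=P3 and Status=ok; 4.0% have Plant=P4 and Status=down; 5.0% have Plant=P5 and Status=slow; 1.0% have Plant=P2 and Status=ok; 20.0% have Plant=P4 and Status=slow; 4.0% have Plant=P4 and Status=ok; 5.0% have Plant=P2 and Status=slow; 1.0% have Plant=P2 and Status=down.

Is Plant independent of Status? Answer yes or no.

Every cell satisfies P(Plant,Status) = P(Plant)·P(Status). For instance P(Plant=P2) = 0.100, P(Status=maint) = 0.300, and 0.100×0.300 = 0.030 matches the joint entry. So Plant and Status are independent.

yes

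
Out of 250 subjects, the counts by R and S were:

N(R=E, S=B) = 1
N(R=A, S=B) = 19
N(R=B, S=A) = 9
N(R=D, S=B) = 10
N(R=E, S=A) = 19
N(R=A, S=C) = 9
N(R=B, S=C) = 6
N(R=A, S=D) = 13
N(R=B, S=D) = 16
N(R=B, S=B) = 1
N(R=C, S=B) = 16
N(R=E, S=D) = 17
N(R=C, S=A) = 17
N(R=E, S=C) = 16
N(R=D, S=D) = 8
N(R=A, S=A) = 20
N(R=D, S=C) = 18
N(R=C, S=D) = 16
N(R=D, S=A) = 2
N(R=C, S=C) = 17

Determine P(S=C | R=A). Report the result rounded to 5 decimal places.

Total with R=A: 20 + 19 + 9 + 13 = 61.
P(S=C | R=A) = 9/61 = 0.14754.

0.14754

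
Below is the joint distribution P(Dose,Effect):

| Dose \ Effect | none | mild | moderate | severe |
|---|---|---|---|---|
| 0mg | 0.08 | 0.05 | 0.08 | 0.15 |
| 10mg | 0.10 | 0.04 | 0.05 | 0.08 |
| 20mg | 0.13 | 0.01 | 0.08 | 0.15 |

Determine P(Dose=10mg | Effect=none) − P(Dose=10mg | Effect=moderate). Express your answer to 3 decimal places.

P(Effect=none) = 0.08 + 0.10 + 0.13 = 0.31; P(Dose=10mg | Effect=none) = 0.10/0.31 = 0.3226.
P(Effect=moderate) = 0.08 + 0.05 + 0.08 = 0.21; P(Dose=10mg | Effect=moderate) = 0.05/0.21 = 0.2381.
Difference = 0.084.

0.084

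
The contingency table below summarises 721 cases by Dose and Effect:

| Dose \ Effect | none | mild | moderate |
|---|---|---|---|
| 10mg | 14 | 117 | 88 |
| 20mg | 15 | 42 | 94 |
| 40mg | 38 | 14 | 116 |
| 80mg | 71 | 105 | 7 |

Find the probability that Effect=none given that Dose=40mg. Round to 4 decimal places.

Total with Dose=40mg: 38 + 14 + 116 = 168.
P(Effect=none | Dose=40mg) = 38/168 = 0.2262.

0.2262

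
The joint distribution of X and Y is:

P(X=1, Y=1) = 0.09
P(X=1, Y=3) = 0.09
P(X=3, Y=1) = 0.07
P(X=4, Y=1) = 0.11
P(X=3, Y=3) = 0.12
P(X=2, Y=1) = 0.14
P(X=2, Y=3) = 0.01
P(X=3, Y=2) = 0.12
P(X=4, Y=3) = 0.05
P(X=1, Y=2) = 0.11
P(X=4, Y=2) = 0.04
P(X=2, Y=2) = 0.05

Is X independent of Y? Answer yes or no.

no

P(X=2) = 0.20 and P(Y=1) = 0.41, so their product is 0.0820, but P(X=2, Y=1) = 0.14. Since these differ, X and Y are not independent.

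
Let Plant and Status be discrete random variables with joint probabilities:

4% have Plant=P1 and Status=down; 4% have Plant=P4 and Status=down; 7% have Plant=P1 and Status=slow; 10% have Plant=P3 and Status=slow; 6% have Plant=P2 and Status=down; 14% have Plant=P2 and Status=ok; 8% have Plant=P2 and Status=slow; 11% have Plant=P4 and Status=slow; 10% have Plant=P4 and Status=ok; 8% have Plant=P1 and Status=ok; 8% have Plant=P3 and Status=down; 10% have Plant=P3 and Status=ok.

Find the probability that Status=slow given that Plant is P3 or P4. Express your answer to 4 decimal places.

P(Plant=P3) = 0.10 + 0.10 + 0.08 = 0.28.
P(Plant=P4) = 0.10 + 0.11 + 0.04 = 0.25.
P(Plant ∈ {P3, P4}) = 0.28 + 0.25 = 0.53; P(Status=slow, Plant ∈ {P3, P4}) = 0.10 + 0.11 = 0.21.
P(Status=slow | Plant ∈ {P3, P4}) = 0.21/0.53 = 0.3962.

0.3962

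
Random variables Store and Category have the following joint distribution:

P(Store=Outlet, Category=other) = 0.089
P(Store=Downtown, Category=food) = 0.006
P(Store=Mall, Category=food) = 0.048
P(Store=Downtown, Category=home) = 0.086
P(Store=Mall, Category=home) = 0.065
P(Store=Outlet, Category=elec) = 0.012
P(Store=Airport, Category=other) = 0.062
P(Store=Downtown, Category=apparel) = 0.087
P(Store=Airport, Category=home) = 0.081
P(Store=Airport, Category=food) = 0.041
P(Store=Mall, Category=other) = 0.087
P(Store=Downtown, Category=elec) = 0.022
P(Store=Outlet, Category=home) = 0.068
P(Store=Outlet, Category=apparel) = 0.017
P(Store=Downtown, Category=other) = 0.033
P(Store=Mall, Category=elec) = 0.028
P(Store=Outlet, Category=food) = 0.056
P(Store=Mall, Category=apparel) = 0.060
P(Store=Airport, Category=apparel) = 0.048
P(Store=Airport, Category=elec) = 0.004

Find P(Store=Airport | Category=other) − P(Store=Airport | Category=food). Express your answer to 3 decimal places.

-0.043

P(Category=other) = 0.033 + 0.087 + 0.062 + 0.089 = 0.271; P(Store=Airport | Category=other) = 0.062/0.271 = 0.2288.
P(Category=food) = 0.006 + 0.048 + 0.041 + 0.056 = 0.151; P(Store=Airport | Category=food) = 0.041/0.151 = 0.2715.
Difference = -0.043.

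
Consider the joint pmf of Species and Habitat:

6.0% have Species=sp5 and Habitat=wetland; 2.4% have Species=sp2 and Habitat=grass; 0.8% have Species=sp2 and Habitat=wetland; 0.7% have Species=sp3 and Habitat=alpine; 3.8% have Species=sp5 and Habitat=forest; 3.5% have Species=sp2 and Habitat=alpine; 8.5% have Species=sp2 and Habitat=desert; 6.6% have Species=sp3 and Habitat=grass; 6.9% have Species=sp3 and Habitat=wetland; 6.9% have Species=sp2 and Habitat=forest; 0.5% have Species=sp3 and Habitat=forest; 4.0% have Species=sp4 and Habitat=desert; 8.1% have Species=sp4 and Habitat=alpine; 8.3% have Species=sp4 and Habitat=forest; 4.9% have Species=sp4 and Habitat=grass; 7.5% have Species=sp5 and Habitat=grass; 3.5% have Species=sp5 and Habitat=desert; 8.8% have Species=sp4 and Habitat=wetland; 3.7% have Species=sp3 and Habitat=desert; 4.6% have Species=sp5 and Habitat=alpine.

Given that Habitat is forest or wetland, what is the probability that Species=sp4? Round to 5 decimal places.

0.40714

P(Habitat=forest) = 0.069 + 0.005 + 0.083 + 0.038 = 0.195.
P(Habitat=wetland) = 0.008 + 0.069 + 0.088 + 0.060 = 0.225.
P(Habitat ∈ {forest, wetland}) = 0.195 + 0.225 = 0.420; P(Species=sp4, Habitat ∈ {forest, wetland}) = 0.083 + 0.088 = 0.171.
P(Species=sp4 | Habitat ∈ {forest, wetland}) = 0.171/0.420 = 0.40714.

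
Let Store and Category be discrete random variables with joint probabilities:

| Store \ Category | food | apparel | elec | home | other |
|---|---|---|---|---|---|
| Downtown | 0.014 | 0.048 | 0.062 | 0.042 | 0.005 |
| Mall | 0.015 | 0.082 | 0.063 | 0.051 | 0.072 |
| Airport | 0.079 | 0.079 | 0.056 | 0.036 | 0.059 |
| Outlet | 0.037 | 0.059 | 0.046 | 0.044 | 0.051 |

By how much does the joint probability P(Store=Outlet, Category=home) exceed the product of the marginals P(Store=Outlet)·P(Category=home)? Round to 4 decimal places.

P(Store=Outlet) = 0.037 + 0.059 + 0.046 + 0.044 + 0.051 = 0.237.
P(Category=home) = 0.042 + 0.051 + 0.036 + 0.044 = 0.173.
P(Store=Outlet, Category=home) − P(Store=Outlet)P(Category=home) = 0.044 − 0.237×0.173 = 0.0030.

0.0030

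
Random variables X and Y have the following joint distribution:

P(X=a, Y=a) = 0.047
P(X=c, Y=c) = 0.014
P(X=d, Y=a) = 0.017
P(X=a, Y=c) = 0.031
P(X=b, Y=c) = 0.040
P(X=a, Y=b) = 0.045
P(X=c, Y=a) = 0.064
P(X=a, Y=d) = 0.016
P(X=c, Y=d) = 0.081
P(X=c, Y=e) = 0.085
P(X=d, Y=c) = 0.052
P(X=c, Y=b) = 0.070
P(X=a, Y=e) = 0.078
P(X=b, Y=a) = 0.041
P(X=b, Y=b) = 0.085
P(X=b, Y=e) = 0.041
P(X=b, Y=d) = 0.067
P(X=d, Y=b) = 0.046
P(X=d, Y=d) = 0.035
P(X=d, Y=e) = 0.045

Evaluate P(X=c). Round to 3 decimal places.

P(X=c) = 0.064 + 0.070 + 0.014 + 0.081 + 0.085 = 0.314.

0.314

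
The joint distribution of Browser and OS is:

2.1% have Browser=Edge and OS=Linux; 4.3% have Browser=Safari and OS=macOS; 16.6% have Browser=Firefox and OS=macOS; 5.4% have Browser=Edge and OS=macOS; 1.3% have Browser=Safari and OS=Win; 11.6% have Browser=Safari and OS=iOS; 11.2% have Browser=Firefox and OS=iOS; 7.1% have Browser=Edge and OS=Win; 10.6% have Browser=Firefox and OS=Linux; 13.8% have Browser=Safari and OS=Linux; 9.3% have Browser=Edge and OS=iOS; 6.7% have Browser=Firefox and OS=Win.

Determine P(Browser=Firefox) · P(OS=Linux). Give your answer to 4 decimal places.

0.1195

P(Browser=Firefox) = 0.067 + 0.166 + 0.106 + 0.112 = 0.451.
P(OS=Linux) = 0.106 + 0.138 + 0.021 = 0.265.
Product: 0.451 × 0.265 = 0.1195.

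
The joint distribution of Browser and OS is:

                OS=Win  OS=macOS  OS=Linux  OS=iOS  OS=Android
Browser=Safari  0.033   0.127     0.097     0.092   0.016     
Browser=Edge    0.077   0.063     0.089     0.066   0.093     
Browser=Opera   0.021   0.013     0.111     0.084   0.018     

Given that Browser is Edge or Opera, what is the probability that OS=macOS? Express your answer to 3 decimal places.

0.120

P(Browser=Edge) = 0.077 + 0.063 + 0.089 + 0.066 + 0.093 = 0.388.
P(Browser=Opera) = 0.021 + 0.013 + 0.111 + 0.084 + 0.018 = 0.247.
P(Browser ∈ {Edge, Opera}) = 0.388 + 0.247 = 0.635; P(OS=macOS, Browser ∈ {Edge, Opera}) = 0.063 + 0.013 = 0.076.
P(OS=macOS | Browser ∈ {Edge, Opera}) = 0.076/0.635 = 0.120.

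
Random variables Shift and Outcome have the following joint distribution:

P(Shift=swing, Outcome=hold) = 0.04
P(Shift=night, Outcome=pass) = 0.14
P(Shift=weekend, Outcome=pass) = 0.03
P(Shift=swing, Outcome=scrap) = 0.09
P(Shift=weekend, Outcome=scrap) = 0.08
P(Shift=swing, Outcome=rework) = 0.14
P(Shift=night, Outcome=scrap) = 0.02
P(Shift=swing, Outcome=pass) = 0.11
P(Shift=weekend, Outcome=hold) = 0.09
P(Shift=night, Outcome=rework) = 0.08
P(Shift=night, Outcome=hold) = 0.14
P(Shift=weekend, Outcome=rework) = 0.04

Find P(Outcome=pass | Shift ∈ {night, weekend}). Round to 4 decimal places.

P(Shift=night) = 0.14 + 0.08 + 0.02 + 0.14 = 0.38.
P(Shift=weekend) = 0.03 + 0.04 + 0.08 + 0.09 = 0.24.
P(Shift ∈ {night, weekend}) = 0.38 + 0.24 = 0.62; P(Outcome=pass, Shift ∈ {night, weekend}) = 0.14 + 0.03 = 0.17.
P(Outcome=pass | Shift ∈ {night, weekend}) = 0.17/0.62 = 0.2742.

0.2742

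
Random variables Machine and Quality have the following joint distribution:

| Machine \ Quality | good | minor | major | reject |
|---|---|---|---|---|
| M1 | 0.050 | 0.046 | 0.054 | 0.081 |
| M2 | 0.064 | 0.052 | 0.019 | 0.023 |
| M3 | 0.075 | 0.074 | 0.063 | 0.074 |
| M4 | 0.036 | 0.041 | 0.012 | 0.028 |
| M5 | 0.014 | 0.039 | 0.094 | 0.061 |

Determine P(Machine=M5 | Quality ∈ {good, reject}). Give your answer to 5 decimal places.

0.14822

P(Quality=good) = 0.050 + 0.064 + 0.075 + 0.036 + 0.014 = 0.239.
P(Quality=reject) = 0.081 + 0.023 + 0.074 + 0.028 + 0.061 = 0.267.
P(Quality ∈ {good, reject}) = 0.239 + 0.267 = 0.506; P(Machine=M5, Quality ∈ {good, reject}) = 0.014 + 0.061 = 0.075.
P(Machine=M5 | Quality ∈ {good, reject}) = 0.075/0.506 = 0.14822.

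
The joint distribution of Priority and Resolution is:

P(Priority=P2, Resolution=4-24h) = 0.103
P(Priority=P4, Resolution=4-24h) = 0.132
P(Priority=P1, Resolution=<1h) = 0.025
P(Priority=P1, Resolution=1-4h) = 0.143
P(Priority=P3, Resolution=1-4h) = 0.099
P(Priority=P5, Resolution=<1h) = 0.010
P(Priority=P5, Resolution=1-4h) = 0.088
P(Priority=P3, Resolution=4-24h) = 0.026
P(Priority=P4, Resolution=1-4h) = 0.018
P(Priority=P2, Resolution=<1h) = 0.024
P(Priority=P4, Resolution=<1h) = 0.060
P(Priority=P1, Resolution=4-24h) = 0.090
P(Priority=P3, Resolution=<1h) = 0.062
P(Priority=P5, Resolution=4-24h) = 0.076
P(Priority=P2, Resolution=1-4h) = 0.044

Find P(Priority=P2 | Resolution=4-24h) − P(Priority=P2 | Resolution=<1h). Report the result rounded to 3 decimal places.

P(Resolution=4-24h) = 0.090 + 0.103 + 0.026 + 0.132 + 0.076 = 0.427; P(Priority=P2 | Resolution=4-24h) = 0.103/0.427 = 0.2412.
P(Resolution=<1h) = 0.025 + 0.024 + 0.062 + 0.060 + 0.010 = 0.181; P(Priority=P2 | Resolution=<1h) = 0.024/0.181 = 0.1326.
Difference = 0.109.

0.109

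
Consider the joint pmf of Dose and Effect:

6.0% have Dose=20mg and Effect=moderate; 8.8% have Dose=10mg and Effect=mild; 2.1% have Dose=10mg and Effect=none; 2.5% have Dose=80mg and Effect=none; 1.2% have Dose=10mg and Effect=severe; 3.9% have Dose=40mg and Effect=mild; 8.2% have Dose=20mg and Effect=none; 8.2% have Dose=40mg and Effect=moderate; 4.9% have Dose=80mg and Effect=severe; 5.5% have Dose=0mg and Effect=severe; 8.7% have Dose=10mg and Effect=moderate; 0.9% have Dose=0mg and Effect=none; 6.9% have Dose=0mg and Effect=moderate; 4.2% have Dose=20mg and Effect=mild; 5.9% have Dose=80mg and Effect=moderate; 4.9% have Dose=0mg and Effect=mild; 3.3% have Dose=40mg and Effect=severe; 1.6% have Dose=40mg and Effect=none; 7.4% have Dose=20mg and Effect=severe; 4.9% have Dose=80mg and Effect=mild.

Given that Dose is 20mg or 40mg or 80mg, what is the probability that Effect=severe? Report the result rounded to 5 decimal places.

P(Dose=20mg) = 0.082 + 0.042 + 0.060 + 0.074 = 0.258.
P(Dose=40mg) = 0.016 + 0.039 + 0.082 + 0.033 = 0.170.
P(Dose=80mg) = 0.025 + 0.049 + 0.059 + 0.049 = 0.182.
P(Dose ∈ {20mg, 40mg, 80mg}) = 0.258 + 0.170 + 0.182 = 0.610; P(Effect=severe, Dose ∈ {20mg, 40mg, 80mg}) = 0.074 + 0.033 + 0.049 = 0.156.
P(Effect=severe | Dose ∈ {20mg, 40mg, 80mg}) = 0.156/0.610 = 0.25574.

0.25574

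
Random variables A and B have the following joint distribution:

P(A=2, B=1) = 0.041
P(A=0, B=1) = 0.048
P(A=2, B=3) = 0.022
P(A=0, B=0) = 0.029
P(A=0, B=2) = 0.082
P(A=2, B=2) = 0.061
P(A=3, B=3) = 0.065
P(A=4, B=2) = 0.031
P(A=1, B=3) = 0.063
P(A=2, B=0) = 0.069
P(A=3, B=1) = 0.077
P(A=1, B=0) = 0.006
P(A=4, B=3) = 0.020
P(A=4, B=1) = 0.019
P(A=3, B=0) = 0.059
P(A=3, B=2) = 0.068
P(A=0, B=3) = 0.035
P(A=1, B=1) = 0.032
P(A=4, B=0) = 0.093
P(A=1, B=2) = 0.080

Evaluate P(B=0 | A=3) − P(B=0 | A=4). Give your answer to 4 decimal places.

-0.3512

P(A=3) = 0.059 + 0.077 + 0.068 + 0.065 = 0.269; P(B=0 | A=3) = 0.059/0.269 = 0.21933.
P(A=4) = 0.093 + 0.019 + 0.031 + 0.020 = 0.163; P(B=0 | A=4) = 0.093/0.163 = 0.57055.
Difference = -0.3512.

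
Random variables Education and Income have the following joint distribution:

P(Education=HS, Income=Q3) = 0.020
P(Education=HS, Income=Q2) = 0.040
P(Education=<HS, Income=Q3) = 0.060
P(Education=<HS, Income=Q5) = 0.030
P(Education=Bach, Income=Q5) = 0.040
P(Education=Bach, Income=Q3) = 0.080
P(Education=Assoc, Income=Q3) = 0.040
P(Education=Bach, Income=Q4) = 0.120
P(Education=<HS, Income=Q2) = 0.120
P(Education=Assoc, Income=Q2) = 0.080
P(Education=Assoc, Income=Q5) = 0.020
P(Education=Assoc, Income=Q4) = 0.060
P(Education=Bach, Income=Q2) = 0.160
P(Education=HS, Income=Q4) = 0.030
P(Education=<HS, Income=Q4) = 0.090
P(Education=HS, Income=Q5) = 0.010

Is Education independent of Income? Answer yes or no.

Every cell satisfies P(Education,Income) = P(Education)·P(Income). For instance P(Education=Assoc) = 0.200, P(Income=Q2) = 0.400, and 0.200×0.400 = 0.080 matches the joint entry. So Education and Income are independent.

yes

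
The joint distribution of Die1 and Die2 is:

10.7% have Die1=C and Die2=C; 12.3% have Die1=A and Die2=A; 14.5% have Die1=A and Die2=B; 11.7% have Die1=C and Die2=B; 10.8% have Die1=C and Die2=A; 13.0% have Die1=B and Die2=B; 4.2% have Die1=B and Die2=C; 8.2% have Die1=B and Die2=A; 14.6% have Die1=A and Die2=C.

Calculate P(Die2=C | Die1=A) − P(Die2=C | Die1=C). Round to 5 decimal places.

P(Die1=A) = 0.123 + 0.145 + 0.146 = 0.414; P(Die2=C | Die1=A) = 0.146/0.414 = 0.352657.
P(Die1=C) = 0.108 + 0.117 + 0.107 = 0.332; P(Die2=C | Die1=C) = 0.107/0.332 = 0.322289.
Difference = 0.03037.

0.03037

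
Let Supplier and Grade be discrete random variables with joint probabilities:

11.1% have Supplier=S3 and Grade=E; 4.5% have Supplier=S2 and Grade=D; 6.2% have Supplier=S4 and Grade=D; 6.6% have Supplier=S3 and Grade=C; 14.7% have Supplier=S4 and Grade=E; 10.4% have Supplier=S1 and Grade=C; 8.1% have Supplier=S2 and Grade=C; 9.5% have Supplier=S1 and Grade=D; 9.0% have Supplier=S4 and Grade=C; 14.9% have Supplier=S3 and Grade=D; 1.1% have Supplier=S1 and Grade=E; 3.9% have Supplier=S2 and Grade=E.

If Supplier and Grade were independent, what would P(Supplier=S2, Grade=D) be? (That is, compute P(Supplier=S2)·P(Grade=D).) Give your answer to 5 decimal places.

P(Supplier=S2) = 0.081 + 0.045 + 0.039 = 0.165.
P(Grade=D) = 0.095 + 0.045 + 0.149 + 0.062 = 0.351.
Product: 0.165 × 0.351 = 0.05792.

0.05792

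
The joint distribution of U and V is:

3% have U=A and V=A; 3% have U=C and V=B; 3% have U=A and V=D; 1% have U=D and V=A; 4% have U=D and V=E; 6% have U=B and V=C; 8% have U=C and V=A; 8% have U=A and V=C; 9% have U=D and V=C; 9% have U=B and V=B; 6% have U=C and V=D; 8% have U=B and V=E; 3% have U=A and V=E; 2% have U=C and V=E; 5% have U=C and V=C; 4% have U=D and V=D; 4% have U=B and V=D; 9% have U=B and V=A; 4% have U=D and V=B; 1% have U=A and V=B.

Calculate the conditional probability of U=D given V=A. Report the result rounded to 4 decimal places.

0.0476

P(V=A) = 0.03 + 0.09 + 0.08 + 0.01 = 0.21.
P(U=D | V=A) = 0.01/0.21 = 0.0476.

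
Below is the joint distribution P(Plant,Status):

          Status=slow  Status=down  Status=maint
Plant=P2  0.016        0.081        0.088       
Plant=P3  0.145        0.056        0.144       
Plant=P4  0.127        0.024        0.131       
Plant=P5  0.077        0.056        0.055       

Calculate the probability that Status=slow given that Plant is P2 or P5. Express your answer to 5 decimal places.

P(Plant=P2) = 0.016 + 0.081 + 0.088 = 0.185.
P(Plant=P5) = 0.077 + 0.056 + 0.055 = 0.188.
P(Plant ∈ {P2, P5}) = 0.185 + 0.188 = 0.373; P(Status=slow, Plant ∈ {P2, P5}) = 0.016 + 0.077 = 0.093.
P(Status=slow | Plant ∈ {P2, P5}) = 0.093/0.373 = 0.24933.

0.24933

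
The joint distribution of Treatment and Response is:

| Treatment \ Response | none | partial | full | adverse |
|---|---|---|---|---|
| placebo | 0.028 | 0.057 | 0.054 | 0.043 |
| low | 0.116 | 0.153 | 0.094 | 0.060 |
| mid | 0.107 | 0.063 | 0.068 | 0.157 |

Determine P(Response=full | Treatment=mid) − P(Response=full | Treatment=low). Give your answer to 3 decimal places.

-0.050

P(Treatment=mid) = 0.107 + 0.063 + 0.068 + 0.157 = 0.395; P(Response=full | Treatment=mid) = 0.068/0.395 = 0.1722.
P(Treatment=low) = 0.116 + 0.153 + 0.094 + 0.060 = 0.423; P(Response=full | Treatment=low) = 0.094/0.423 = 0.2222.
Difference = -0.050.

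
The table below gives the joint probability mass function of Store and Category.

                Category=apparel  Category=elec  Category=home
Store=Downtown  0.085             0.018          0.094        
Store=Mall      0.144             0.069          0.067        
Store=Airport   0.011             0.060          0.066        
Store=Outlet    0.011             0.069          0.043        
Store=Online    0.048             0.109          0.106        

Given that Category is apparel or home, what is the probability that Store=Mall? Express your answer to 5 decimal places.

P(Category=apparel) = 0.085 + 0.144 + 0.011 + 0.011 + 0.048 = 0.299.
P(Category=home) = 0.094 + 0.067 + 0.066 + 0.043 + 0.106 = 0.376.
P(Category ∈ {apparel, home}) = 0.299 + 0.376 = 0.675; P(Store=Mall, Category ∈ {apparel, home}) = 0.144 + 0.067 = 0.211.
P(Store=Mall | Category ∈ {apparel, home}) = 0.211/0.675 = 0.31259.

0.31259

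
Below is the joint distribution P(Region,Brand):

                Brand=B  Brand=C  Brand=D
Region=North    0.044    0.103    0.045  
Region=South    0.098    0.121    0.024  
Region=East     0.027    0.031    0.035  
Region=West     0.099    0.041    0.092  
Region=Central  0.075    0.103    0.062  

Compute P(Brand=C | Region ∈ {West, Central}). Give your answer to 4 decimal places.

P(Region=West) = 0.099 + 0.041 + 0.092 = 0.232.
P(Region=Central) = 0.075 + 0.103 + 0.062 = 0.240.
P(Region ∈ {West, Central}) = 0.232 + 0.240 = 0.472; P(Brand=C, Region ∈ {West, Central}) = 0.041 + 0.103 = 0.144.
P(Brand=C | Region ∈ {West, Central}) = 0.144/0.472 = 0.3051.

0.3051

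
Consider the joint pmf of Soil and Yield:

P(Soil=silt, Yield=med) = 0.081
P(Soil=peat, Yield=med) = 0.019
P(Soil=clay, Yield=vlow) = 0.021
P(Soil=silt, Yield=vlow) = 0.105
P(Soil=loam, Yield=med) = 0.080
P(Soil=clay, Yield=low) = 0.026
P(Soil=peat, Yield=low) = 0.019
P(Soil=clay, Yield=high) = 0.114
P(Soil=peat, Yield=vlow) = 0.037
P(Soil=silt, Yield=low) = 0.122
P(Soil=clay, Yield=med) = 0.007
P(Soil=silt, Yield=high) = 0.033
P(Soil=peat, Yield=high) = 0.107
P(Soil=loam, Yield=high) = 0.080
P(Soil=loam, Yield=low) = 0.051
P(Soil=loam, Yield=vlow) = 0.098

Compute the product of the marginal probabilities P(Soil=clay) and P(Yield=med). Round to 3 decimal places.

P(Soil=clay) = 0.021 + 0.026 + 0.007 + 0.114 = 0.168.
P(Yield=med) = 0.080 + 0.007 + 0.081 + 0.019 = 0.187.
Product: 0.168 × 0.187 = 0.031.

0.031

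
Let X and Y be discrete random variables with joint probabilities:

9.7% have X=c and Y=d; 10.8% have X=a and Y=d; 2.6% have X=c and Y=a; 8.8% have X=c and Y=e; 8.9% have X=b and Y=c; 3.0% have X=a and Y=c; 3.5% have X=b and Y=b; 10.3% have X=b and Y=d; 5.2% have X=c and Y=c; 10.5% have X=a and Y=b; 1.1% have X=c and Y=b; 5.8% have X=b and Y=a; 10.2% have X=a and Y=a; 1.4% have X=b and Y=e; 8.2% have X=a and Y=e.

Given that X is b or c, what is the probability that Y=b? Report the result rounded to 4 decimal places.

0.0803

P(X=b) = 0.058 + 0.035 + 0.089 + 0.103 + 0.014 = 0.299.
P(X=c) = 0.026 + 0.011 + 0.052 + 0.097 + 0.088 = 0.274.
P(X ∈ {b, c}) = 0.299 + 0.274 = 0.573; P(Y=b, X ∈ {b, c}) = 0.035 + 0.011 = 0.046.
P(Y=b | X ∈ {b, c}) = 0.046/0.573 = 0.0803.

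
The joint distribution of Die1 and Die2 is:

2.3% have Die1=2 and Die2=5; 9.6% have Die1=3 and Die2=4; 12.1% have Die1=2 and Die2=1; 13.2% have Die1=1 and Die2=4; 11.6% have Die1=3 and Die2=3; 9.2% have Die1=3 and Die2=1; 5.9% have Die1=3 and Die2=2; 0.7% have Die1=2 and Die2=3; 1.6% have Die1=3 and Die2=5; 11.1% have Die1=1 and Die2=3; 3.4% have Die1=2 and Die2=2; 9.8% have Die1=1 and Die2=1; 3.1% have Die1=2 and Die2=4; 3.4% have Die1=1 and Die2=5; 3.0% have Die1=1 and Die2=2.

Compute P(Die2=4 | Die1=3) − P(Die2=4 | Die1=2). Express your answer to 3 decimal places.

0.110

P(Die1=3) = 0.092 + 0.059 + 0.116 + 0.096 + 0.016 = 0.379; P(Die2=4 | Die1=3) = 0.096/0.379 = 0.2533.
P(Die1=2) = 0.121 + 0.034 + 0.007 + 0.031 + 0.023 = 0.216; P(Die2=4 | Die1=2) = 0.031/0.216 = 0.1435.
Difference = 0.110.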